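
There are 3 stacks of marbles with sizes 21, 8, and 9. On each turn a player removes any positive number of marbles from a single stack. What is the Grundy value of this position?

Nim-sum: 21 ^ 8 ^ 9 = 20.

20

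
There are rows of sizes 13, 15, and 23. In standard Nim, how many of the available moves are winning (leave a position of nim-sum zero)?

Nim-sum: 13 ^ 15 ^ 23 = 21.
The overall nim-sum is X = 21. A row of size p has a winning move iff p XOR X < p (reduce it to p XOR X).
  13: 13 XOR 21 = 24 ≥ 13 — no move.
  15: 15 XOR 21 = 26 ≥ 15 — no move.
  23: 23 XOR 21 = 2 < 23 — winning move (to 2).
That gives 1 winning move.

1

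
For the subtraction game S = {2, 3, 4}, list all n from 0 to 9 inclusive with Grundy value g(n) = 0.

0, 1, 6, 7

Grundy values for subtraction set {2, 3, 4}:
g(0) = mex{} = 0
g(1) = mex{} = 0
g(2) = mex{0} = 1
g(3) = mex{0} = 1
g(4) = mex{0,1} = 2
g(5) = mex{0,1} = 2
g(6) = mex{1,2} = 0
g(7) = mex{1,2} = 0
g(8) = mex{0,2} = 1
g(9) = mex{0,2} = 1
The P-positions (g = 0) in 0..9 are 0, 1, 6, 7.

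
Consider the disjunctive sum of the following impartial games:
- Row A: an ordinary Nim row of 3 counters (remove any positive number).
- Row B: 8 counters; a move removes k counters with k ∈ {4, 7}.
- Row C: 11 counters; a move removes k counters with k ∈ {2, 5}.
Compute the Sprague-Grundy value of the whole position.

1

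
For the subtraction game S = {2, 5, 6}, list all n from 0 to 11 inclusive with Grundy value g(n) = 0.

Compute g(0), g(1), … for moves {2, 5, 6}:
k:     0  1  2  3  4  5  6  7  8  9 10 11
g(k):  0  0  1  1  0  2  1  3  0  2  1  0
The P-positions (g = 0) in 0..11 are 0, 1, 4, 8, 11.

0, 1, 4, 8, 11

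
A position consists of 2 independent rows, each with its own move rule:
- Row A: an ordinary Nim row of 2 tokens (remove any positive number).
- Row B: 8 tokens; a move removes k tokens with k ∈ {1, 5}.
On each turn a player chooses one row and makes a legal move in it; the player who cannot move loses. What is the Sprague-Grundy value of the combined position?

2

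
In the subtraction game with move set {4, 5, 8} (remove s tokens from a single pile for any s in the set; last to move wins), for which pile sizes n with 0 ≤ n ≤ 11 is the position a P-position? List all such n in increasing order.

0, 1, 2, 3

Compute g(0), g(1), … for moves {4, 5, 8}:
k:     0  1  2  3  4  5  6  7  8  9 10 11
g(k):  0  0  0  0  1  1  1  1  2  2  2  2
The P-positions (g = 0) in 0..11 are 0, 1, 2, 3.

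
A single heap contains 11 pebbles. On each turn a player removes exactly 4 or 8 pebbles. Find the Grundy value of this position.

2

Build the Grundy sequence with g(k) = mex{g(k−s) : s ∈ {4, 8}, s ≤ k}:
k:     0  1  2  3  4  5  6  7  8  9 10 11
g(k):  0  0  0  0  1  1  1  1  2  2  2  2
So g(11) = 2.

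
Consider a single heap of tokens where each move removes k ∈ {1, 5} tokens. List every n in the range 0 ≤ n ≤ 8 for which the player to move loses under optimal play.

0, 2, 4, 6, 8

Build the Grundy sequence with g(k) = mex{g(k−s) : s ∈ {1, 5}, s ≤ k}:
g(0) = mex{} = 0
g(1) = mex{0} = 1
g(2) = mex{1} = 0
g(3) = mex{0} = 1
g(4) = mex{1} = 0
g(5) = mex{0} = 1
g(6) = mex{1} = 0
g(7) = mex{0} = 1
g(8) = mex{1} = 0
The P-positions (g = 0) in 0..8 are 0, 2, 4, 6, 8.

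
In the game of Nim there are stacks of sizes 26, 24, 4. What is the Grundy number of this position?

6

Nim-sum: 26 XOR 24 XOR 4 = 6.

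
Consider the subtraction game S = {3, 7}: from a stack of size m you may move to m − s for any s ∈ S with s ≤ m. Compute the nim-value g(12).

0

Build the Grundy sequence with g(k) = mex{g(k−s) : s ∈ {3, 7}, s ≤ k}:
g(0) = mex{} = 0
g(1) = mex{} = 0
g(2) = mex{} = 0
g(3) = mex{0} = 1
g(4) = mex{0} = 1
g(5) = mex{0} = 1
g(6) = mex{1} = 0
g(7) = mex{0,1} = 2
g(8) = mex{0,1} = 2
g(9) = mex{0} = 1
g(10) = mex{1,2} = 0
g(11) = mex{1,2} = 0
g(12) = mex{1} = 0
So g(12) = 0.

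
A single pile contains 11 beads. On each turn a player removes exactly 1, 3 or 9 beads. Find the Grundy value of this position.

1

Build the Grundy sequence with g(k) = mex{g(k−s) : s ∈ {1, 3, 9}, s ≤ k}:
g(0) = mex{} = 0
g(1) = mex{0} = 1
g(2) = mex{1} = 0
g(3) = mex{0} = 1
g(4) = mex{1} = 0
g(5) = mex{0} = 1
g(6) = mex{1} = 0
g(7) = mex{0} = 1
g(8) = mex{1} = 0
g(9) = mex{0} = 1
g(10) = mex{1} = 0
g(11) = mex{0} = 1
So g(11) = 1.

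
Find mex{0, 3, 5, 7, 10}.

1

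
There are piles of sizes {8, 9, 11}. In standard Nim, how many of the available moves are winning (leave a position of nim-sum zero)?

Compute the nim-sum pairwise:
8 ⊕ 9 = 1
1 ⊕ 11 = 10
The overall nim-sum is X = 10. A pile of size p has a winning move iff p XOR X < p (reduce it to p XOR X).
  8: 8 XOR 10 = 2 < 8 — winning move (to 2).
  9: 9 XOR 10 = 3 < 9 — winning move (to 3).
  11: 11 XOR 10 = 1 < 11 — winning move (to 1).
That gives 3 winning moves.

3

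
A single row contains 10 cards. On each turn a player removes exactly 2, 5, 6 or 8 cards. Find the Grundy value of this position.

3

Grundy values for subtraction set {2, 5, 6, 8}:
g(0) = mex{} = 0
g(1) = mex{} = 0
g(2) = mex{0} = 1
g(3) = mex{0} = 1
g(4) = mex{1} = 0
g(5) = mex{0,1} = 2
g(6) = mex{0} = 1
g(7) = mex{0,1,2} = 3
g(8) = mex{0,1} = 2
g(9) = mex{0,1,3} = 2
g(10) = mex{0,1,2} = 3
So g(10) = 3.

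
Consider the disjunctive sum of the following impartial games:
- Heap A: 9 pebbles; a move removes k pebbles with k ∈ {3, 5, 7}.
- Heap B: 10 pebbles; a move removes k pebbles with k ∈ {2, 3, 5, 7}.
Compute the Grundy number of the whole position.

Grundy values for heap A (subtraction set {3, 5, 7}):
k:     0  1  2  3  4  5  6  7  8  9
g(k):  0  0  0  1  1  1  2  2  2  3
So g(9) = 3.
Build the Grundy sequence for heap B with g(k) = mex{g(k−s) : s ∈ {2, 3, 5, 7}, s ≤ k}:
k:     0  1  2  3  4  5  6  7  8  9 10
g(k):  0  0  1  1  2  2  3  3  4  0  0
So g(10) = 0.
By the Sprague-Grundy theorem, the Grundy value of a sum of independent games is the XOR of the component values.
Combined value = 3 XOR 0 = 3.

3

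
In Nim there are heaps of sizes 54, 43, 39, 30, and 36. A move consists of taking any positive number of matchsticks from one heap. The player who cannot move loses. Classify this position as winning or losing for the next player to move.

Compute the nim-sum pairwise:
54 XOR 43 = 29
29 XOR 39 = 58
58 XOR 30 = 36
36 XOR 36 = 0
The nim-sum is 0, so this is a P-position: the player to move is in a losing position under optimal play.

Losing position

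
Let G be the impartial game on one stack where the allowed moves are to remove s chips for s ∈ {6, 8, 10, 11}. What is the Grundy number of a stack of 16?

2

Build the Grundy sequence with g(k) = mex{g(k−s) : s ∈ {6, 8, 10, 11}, s ≤ k}:
k:     0  1  2  3  4  5  6  7  8  9 10 11 12 13 14 15 16
g(k):  0  0  0  0  0  0  1  1  1  1  1  1  2  2  2  2  2
So g(16) = 2.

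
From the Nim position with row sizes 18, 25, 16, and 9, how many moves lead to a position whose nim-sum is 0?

Write each in binary and XOR column by column:
  10010  (18)
  11001  (25)
  10000  (16)
  01001  (9)
  -----
  10010  (18)
The overall nim-sum is X = 18. A row of size p has a winning move iff p XOR X < p (reduce it to p XOR X).
  18: 18 XOR 18 = 0 < 18 — winning move (to 0).
  25: 25 XOR 18 = 11 < 25 — winning move (to 11).
  16: 16 XOR 18 = 2 < 16 — winning move (to 2).
  9: 9 XOR 18 = 27 ≥ 9 — no move.
That gives 3 winning moves.

3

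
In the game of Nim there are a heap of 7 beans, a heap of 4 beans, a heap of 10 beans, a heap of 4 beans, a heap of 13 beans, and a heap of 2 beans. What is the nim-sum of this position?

2

Nim-sum: 7 ^ 4 ^ 10 ^ 4 ^ 13 ^ 2 = 2.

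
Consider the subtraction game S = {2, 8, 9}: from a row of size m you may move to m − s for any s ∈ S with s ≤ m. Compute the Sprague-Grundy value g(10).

3

Build the Grundy sequence with g(k) = mex{g(k−s) : s ∈ {2, 8, 9}, s ≤ k}:
g(0) = mex{} = 0
g(1) = mex{} = 0
g(2) = mex{0} = 1
g(3) = mex{0} = 1
g(4) = mex{1} = 0
g(5) = mex{1} = 0
g(6) = mex{0} = 1
g(7) = mex{0} = 1
g(8) = mex{0,1} = 2
g(9) = mex{0,1} = 2
g(10) = mex{0,1,2} = 3
So g(10) = 3.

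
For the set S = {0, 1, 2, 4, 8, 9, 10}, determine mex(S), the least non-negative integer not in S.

3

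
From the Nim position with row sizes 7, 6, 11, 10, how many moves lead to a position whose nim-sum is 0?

Write each in binary and XOR column by column:
  0111  (7)
  0110  (6)
  1011  (11)
  1010  (10)
  ----
  0000  (0)
The nim-sum is already 0, so every move leaves a nonzero nim-sum — there are no winning moves.

0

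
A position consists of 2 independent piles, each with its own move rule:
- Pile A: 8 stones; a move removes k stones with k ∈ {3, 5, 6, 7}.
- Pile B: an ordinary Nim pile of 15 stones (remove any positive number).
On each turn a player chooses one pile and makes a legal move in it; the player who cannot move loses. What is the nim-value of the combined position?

For pile A, compute g(0), g(1), … with moves {3, 5, 6, 7}:
k:     0  1  2  3  4  5  6  7  8
g(k):  0  0  0  1  1  1  2  2  2
So g(8) = 2.
Pile B is a plain Nim pile of size 15, so its Grundy value is 15.
The value of a disjunctive sum is the nim-sum of the parts.
Combined value = 2 ⊕ 15 = 13.

13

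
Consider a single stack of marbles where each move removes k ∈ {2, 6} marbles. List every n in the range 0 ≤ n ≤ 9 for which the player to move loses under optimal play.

Grundy values for subtraction set {2, 6}:
g(0) = mex{} = 0
g(1) = mex{} = 0
g(2) = mex{0} = 1
g(3) = mex{0} = 1
g(4) = mex{1} = 0
g(5) = mex{1} = 0
g(6) = mex{0} = 1
g(7) = mex{0} = 1
g(8) = mex{1} = 0
g(9) = mex{1} = 0
The P-positions (g = 0) in 0..9 are 0, 1, 4, 5, 8, 9.

0, 1, 4, 5, 8, 9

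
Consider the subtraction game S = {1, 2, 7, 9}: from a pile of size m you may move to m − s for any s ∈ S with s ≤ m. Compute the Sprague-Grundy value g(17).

0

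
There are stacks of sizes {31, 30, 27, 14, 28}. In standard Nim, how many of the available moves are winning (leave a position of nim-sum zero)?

5

Bitwise XOR of the heap sizes:
  11111  (31)
  11110  (30)
  11011  (27)
  01110  (14)
  11100  (28)
  -----
  01000  (8)
The overall nim-sum is X = 8. A stack of size p has a winning move iff p XOR X < p (reduce it to p XOR X).
  31: 31 XOR 8 = 23 < 31 — winning move (to 23).
  30: 30 XOR 8 = 22 < 30 — winning move (to 22).
  27: 27 XOR 8 = 19 < 27 — winning move (to 19).
  14: 14 XOR 8 = 6 < 14 — winning move (to 6).
  28: 28 XOR 8 = 20 < 28 — winning move (to 20).
That gives 5 winning moves.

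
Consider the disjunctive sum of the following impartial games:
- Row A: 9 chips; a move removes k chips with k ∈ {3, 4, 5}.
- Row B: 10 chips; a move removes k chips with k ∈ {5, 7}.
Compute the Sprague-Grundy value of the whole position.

2

For row A, compute g(0), g(1), … with moves {3, 4, 5}:
g(0) = mex{} = 0
g(1) = mex{} = 0
g(2) = mex{} = 0
g(3) = mex{0} = 1
g(4) = mex{0} = 1
g(5) = mex{0} = 1
g(6) = mex{0,1} = 2
g(7) = mex{0,1} = 2
g(8) = mex{1} = 0
g(9) = mex{1,2} = 0
So g(9) = 0.
Build the Grundy sequence for row B with g(k) = mex{g(k−s) : s ∈ {5, 7}, s ≤ k}:
g(0) = mex{} = 0
g(1) = mex{} = 0
g(2) = mex{} = 0
g(3) = mex{} = 0
g(4) = mex{} = 0
g(5) = mex{0} = 1
g(6) = mex{0} = 1
g(7) = mex{0} = 1
g(8) = mex{0} = 1
g(9) = mex{0} = 1
g(10) = mex{0,1} = 2
So g(10) = 2.
By the Sprague-Grundy theorem, the Grundy value of a sum of independent games is the XOR of the component values.
Combined value = 0 ⊕ 2 = 2.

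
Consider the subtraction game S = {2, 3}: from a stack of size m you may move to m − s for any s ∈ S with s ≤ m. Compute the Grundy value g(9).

Compute g(0), g(1), … for moves {2, 3}:
k:     0  1  2  3  4  5  6  7  8  9
g(k):  0  0  1  1  2  0  0  1  1  2
So g(9) = 2.

2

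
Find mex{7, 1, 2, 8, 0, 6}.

The values 0, 1, 2 are all present; 3 is the first non-negative integer missing from the set.

3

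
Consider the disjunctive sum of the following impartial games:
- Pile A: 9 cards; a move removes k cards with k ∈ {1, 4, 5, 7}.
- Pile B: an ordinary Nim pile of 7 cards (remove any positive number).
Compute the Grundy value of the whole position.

For pile A, compute g(0), g(1), … with moves {1, 4, 5, 7}:
g(0) = mex{} = 0
g(1) = mex{0} = 1
g(2) = mex{1} = 0
g(3) = mex{0} = 1
g(4) = mex{0,1} = 2
g(5) = mex{0,1,2} = 3
g(6) = mex{0,1,3} = 2
g(7) = mex{0,1,2} = 3
g(8) = mex{1,2,3} = 0
g(9) = mex{0,2,3} = 1
So g(9) = 1.
Pile B is a plain Nim pile of size 7, so its Grundy value is 7.
The value of a disjunctive sum is the nim-sum of the parts.
Combined value = 1 ⊕ 7 = 6.

6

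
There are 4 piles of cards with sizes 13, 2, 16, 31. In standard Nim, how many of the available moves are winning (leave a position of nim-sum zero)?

0

Nim-sum: 13 ⊕ 2 ⊕ 16 ⊕ 31 = 0.
The nim-sum is already 0, so every move leaves a nonzero nim-sum — there are no winning moves.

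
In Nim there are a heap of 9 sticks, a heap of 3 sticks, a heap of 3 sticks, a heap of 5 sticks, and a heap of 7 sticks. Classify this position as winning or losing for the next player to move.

Winning position

Compute the nim-sum pairwise:
9 ⊕ 3 = 10
10 ⊕ 3 = 9
9 ⊕ 5 = 12
12 ⊕ 7 = 11
The nim-sum is 11 ≠ 0, so this is an N-position: the player to move can win.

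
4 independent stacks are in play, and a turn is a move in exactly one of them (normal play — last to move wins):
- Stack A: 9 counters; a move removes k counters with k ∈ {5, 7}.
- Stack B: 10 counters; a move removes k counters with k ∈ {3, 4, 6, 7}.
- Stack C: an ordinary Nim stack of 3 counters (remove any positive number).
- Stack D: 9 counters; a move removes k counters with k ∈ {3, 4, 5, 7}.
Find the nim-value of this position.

For stack A, compute g(0), g(1), … with moves {5, 7}:
g(0) = mex{} = 0
g(1) = mex{} = 0
g(2) = mex{} = 0
g(3) = mex{} = 0
g(4) = mex{} = 0
g(5) = mex{0} = 1
g(6) = mex{0} = 1
g(7) = mex{0} = 1
g(8) = mex{0} = 1
g(9) = mex{0} = 1
So g(9) = 1.
Build the Grundy sequence for stack B with g(k) = mex{g(k−s) : s ∈ {3, 4, 6, 7}, s ≤ k}:
g(0) = mex{} = 0
g(1) = mex{} = 0
g(2) = mex{} = 0
g(3) = mex{0} = 1
g(4) = mex{0} = 1
g(5) = mex{0} = 1
g(6) = mex{0,1} = 2
g(7) = mex{0,1} = 2
g(8) = mex{0,1} = 2
g(9) = mex{0,1,2} = 3
g(10) = mex{1,2} = 0
So g(10) = 0.
Stack C is a plain Nim stack of size 3, so its Grundy value is 3.
Build the Grundy sequence for stack D with g(k) = mex{g(k−s) : s ∈ {3, 4, 5, 7}, s ≤ k}:
g(0) = mex{} = 0
g(1) = mex{} = 0
g(2) = mex{} = 0
g(3) = mex{0} = 1
g(4) = mex{0} = 1
g(5) = mex{0} = 1
g(6) = mex{0,1} = 2
g(7) = mex{0,1} = 2
g(8) = mex{0,1} = 2
g(9) = mex{0,1,2} = 3
So g(9) = 3.
By the Sprague-Grundy theorem, the Grundy value of a sum of independent games is the XOR of the component values.
Combined value = 1 XOR 0 XOR 3 XOR 3 = 1.

1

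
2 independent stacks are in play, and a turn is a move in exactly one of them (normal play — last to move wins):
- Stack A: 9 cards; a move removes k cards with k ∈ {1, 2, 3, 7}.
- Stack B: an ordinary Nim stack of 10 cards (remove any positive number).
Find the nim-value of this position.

11

Grundy values for stack A (subtraction set {1, 2, 3, 7}):
g(0) = mex{} = 0
g(1) = mex{0} = 1
g(2) = mex{0,1} = 2
g(3) = mex{0,1,2} = 3
g(4) = mex{1,2,3} = 0
g(5) = mex{0,2,3} = 1
g(6) = mex{0,1,3} = 2
g(7) = mex{0,1,2} = 3
g(8) = mex{1,2,3} = 0
g(9) = mex{0,2,3} = 1
So g(9) = 1.
Stack B is a plain Nim stack of size 10, so its Grundy value is 10.
By the Sprague-Grundy theorem, the Grundy value of a sum of independent games is the XOR of the component values.
Combined value = 1 XOR 10 = 11.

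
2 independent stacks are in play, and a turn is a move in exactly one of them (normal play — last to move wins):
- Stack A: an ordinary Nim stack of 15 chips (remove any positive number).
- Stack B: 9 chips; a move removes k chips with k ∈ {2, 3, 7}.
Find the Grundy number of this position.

13

Stack A is a plain Nim stack of size 15, so its Grundy value is 15.
Build the Grundy sequence for stack B with g(k) = mex{g(k−s) : s ∈ {2, 3, 7}, s ≤ k}:
k:     0  1  2  3  4  5  6  7  8  9
g(k):  0  0  1  1  2  0  0  1  1  2
So g(9) = 2.
By the Sprague-Grundy theorem, the Grundy value of a sum of independent games is the XOR of the component values.
Combined value = 15 XOR 2 = 13.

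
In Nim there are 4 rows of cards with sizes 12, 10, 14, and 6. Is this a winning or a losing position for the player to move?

Winning position

Nim-sum: 12 XOR 10 XOR 14 XOR 6 = 14.
The nim-sum is 14 ≠ 0, so this is an N-position: the player to move can win.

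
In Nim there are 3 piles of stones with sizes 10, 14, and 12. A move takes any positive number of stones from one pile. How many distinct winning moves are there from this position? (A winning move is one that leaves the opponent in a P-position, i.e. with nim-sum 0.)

3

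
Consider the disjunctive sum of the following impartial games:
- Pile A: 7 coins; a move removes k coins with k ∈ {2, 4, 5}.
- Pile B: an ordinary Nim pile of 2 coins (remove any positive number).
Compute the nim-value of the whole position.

Grundy values for pile A (subtraction set {2, 4, 5}):
k:     0  1  2  3  4  5  6  7
g(k):  0  0  1  1  2  2  3  0
So g(7) = 0.
Pile B is a plain Nim pile of size 2, so its Grundy value is 2.
The value of a disjunctive sum is the nim-sum of the parts.
Combined value = 0 ⊕ 2 = 2.

2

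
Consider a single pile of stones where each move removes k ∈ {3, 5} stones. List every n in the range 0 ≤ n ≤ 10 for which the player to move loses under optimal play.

0, 1, 2, 8, 9, 10

Compute g(0), g(1), … for moves {3, 5}:
g(0) = mex{} = 0
g(1) = mex{} = 0
g(2) = mex{} = 0
g(3) = mex{0} = 1
g(4) = mex{0} = 1
g(5) = mex{0} = 1
g(6) = mex{0,1} = 2
g(7) = mex{0,1} = 2
g(8) = mex{1} = 0
g(9) = mex{1,2} = 0
g(10) = mex{1,2} = 0
The P-positions (g = 0) in 0..10 are 0, 1, 2, 8, 9, 10.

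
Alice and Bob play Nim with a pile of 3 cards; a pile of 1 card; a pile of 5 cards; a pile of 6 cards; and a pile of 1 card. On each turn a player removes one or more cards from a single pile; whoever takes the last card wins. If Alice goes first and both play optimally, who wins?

Bitwise XOR of the heap sizes:
  011  (3)
  001  (1)
  101  (5)
  110  (6)
  001  (1)
  ---
  000  (0)
The nim-sum is 0, so this is a P-position: the player to move is in a losing position under optimal play; Alice is about to move from it and so loses — Bob wins.

Bob wins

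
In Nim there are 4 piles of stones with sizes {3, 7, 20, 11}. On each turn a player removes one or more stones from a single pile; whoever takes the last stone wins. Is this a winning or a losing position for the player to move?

Winning position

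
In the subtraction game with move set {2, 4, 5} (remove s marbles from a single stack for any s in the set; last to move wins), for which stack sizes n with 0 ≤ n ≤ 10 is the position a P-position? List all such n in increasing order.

0, 1, 7, 8

Compute g(0), g(1), … for moves {2, 4, 5}:
g(0) = mex{} = 0
g(1) = mex{} = 0
g(2) = mex{0} = 1
g(3) = mex{0} = 1
g(4) = mex{0,1} = 2
g(5) = mex{0,1} = 2
g(6) = mex{0,1,2} = 3
g(7) = mex{1,2} = 0
g(8) = mex{1,2,3} = 0
g(9) = mex{0,2} = 1
g(10) = mex{0,2,3} = 1
The P-positions (g = 0) in 0..10 are 0, 1, 7, 8.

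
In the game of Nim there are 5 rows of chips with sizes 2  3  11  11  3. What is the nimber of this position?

2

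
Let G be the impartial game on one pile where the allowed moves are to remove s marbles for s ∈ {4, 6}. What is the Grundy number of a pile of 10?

0

Build the Grundy sequence with g(k) = mex{g(k−s) : s ∈ {4, 6}, s ≤ k}:
k:     0  1  2  3  4  5  6  7  8  9 10
g(k):  0  0  0  0  1  1  1  1  2  2  0
So g(10) = 0.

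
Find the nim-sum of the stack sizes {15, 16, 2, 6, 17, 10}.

Compute the nim-sum pairwise:
15 XOR 16 = 31
31 XOR 2 = 29
29 XOR 6 = 27
27 XOR 17 = 10
10 XOR 10 = 0

0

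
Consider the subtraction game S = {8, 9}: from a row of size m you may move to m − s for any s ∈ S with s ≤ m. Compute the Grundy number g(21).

Compute g(0), g(1), … for moves {8, 9}:
k:     0  1  2  3  4  5  6  7  8  9 10 11 12 13 14 15 16 17 18 19 20 21
g(k):  0  0  0  0  0  0  0  0  1  1  1  1  1  1  1  1  2  0  0  0  0  0
So g(21) = 0.

0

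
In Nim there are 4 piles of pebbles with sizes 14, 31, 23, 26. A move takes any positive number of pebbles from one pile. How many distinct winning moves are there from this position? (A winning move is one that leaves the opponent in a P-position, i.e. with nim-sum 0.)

Nim-sum: 14 XOR 31 XOR 23 XOR 26 = 28.
The overall nim-sum is X = 28. A pile of size p has a winning move iff p XOR X < p (reduce it to p XOR X).
  14: 14 XOR 28 = 18 ≥ 14 — no move.
  31: 31 XOR 28 = 3 < 31 — winning move (to 3).
  23: 23 XOR 28 = 11 < 23 — winning move (to 11).
  26: 26 XOR 28 = 6 < 26 — winning move (to 6).
That gives 3 winning moves.

3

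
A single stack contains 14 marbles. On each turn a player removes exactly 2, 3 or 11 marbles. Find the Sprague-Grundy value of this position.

0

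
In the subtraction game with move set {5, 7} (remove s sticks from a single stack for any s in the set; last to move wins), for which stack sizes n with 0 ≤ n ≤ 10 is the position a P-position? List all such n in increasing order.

0, 1, 2, 3, 4

Compute g(0), g(1), … for moves {5, 7}:
g(0) = mex{} = 0
g(1) = mex{} = 0
g(2) = mex{} = 0
g(3) = mex{} = 0
g(4) = mex{} = 0
g(5) = mex{0} = 1
g(6) = mex{0} = 1
g(7) = mex{0} = 1
g(8) = mex{0} = 1
g(9) = mex{0} = 1
g(10) = mex{0,1} = 2
The P-positions (g = 0) in 0..10 are 0, 1, 2, 3, 4.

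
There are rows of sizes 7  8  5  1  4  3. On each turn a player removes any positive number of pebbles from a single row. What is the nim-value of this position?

In binary:
  0111  (7)
  1000  (8)
  0101  (5)
  0001  (1)
  0100  (4)
  0011  (3)
  ----
  1100  (12)

12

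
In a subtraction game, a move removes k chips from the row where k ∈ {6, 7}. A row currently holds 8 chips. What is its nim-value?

1

Grundy values for subtraction set {6, 7}:
g(0) = mex{} = 0
g(1) = mex{} = 0
g(2) = mex{} = 0
g(3) = mex{} = 0
g(4) = mex{} = 0
g(5) = mex{} = 0
g(6) = mex{0} = 1
g(7) = mex{0} = 1
g(8) = mex{0} = 1
So g(8) = 1.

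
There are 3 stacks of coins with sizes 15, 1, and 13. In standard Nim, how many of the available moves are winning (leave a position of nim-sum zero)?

1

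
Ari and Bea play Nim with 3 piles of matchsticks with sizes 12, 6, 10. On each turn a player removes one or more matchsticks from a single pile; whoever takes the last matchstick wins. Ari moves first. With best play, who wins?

Bea wins

Nim-sum: 12 XOR 6 XOR 10 = 0.
The nim-sum is 0, so this is a P-position: the player to move is in a losing position under optimal play; Ari is about to move from it and so loses — Bea wins.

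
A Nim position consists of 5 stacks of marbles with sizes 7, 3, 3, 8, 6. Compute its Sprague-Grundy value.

9

Compute the nim-sum pairwise:
7 ^ 3 = 4
4 ^ 3 = 7
7 ^ 8 = 15
15 ^ 6 = 9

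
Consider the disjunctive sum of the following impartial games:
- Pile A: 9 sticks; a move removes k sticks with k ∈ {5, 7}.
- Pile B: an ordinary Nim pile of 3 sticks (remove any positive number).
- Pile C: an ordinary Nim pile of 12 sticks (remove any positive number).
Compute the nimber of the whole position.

14

Build the Grundy sequence for pile A with g(k) = mex{g(k−s) : s ∈ {5, 7}, s ≤ k}:
k:     0  1  2  3  4  5  6  7  8  9
g(k):  0  0  0  0  0  1  1  1  1  1
So g(9) = 1.
Pile B is a plain Nim pile of size 3, so its Grundy value is 3.
Pile C is a plain Nim pile of size 12, so its Grundy value is 12.
The value of a disjunctive sum is the nim-sum of the parts.
Combined value = 1 XOR 3 XOR 12 = 14.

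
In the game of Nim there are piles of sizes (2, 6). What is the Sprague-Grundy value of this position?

Write each in binary and XOR column by column:
  010  (2)
  110  (6)
  ---
  100  (4)

4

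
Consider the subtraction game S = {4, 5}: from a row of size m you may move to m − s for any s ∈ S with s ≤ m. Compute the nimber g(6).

Build the Grundy sequence with g(k) = mex{g(k−s) : s ∈ {4, 5}, s ≤ k}:
k:     0  1  2  3  4  5  6
g(k):  0  0  0  0  1  1  1
So g(6) = 1.

1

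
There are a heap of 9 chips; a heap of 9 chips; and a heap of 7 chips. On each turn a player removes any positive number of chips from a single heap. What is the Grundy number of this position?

7

Nim-sum: 9 ^ 9 ^ 7 = 7.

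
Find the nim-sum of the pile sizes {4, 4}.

Compute the nim-sum pairwise:
4 XOR 4 = 0

0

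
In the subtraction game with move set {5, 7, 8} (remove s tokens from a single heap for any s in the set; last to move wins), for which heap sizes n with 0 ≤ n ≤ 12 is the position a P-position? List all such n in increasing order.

0, 1, 2, 3, 4

Build the Grundy sequence with g(k) = mex{g(k−s) : s ∈ {5, 7, 8}, s ≤ k}:
k:     0  1  2  3  4  5  6  7  8  9 10 11 12
g(k):  0  0  0  0  0  1  1  1  1  1  2  2  2
The P-positions (g = 0) in 0..12 are 0, 1, 2, 3, 4.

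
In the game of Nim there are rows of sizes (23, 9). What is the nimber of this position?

Compute the nim-sum pairwise:
23 ⊕ 9 = 30

30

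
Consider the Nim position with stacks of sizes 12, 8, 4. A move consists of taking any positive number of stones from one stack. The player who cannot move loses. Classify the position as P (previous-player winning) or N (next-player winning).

Nim-sum: 12 XOR 8 XOR 4 = 0.
The nim-sum is 0, so this is a P-position: the player to move is in a losing position under optimal play.

P-position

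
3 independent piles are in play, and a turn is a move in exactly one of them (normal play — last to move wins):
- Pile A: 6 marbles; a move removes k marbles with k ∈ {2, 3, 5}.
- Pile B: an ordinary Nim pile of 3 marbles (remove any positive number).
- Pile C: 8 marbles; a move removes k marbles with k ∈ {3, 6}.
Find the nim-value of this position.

2

Build the Grundy sequence for pile A with g(k) = mex{g(k−s) : s ∈ {2, 3, 5}, s ≤ k}:
g(0) = mex{} = 0
g(1) = mex{} = 0
g(2) = mex{0} = 1
g(3) = mex{0} = 1
g(4) = mex{0,1} = 2
g(5) = mex{0,1} = 2
g(6) = mex{0,1,2} = 3
So g(6) = 3.
Pile B is a plain Nim pile of size 3, so its Grundy value is 3.
Grundy values for pile C (subtraction set {3, 6}):
g(0) = mex{} = 0
g(1) = mex{} = 0
g(2) = mex{} = 0
g(3) = mex{0} = 1
g(4) = mex{0} = 1
g(5) = mex{0} = 1
g(6) = mex{0,1} = 2
g(7) = mex{0,1} = 2
g(8) = mex{0,1} = 2
So g(8) = 2.
By the Sprague-Grundy theorem, the Grundy value of a sum of independent games is the XOR of the component values.
Combined value = 3 ⊕ 3 ⊕ 2 = 2.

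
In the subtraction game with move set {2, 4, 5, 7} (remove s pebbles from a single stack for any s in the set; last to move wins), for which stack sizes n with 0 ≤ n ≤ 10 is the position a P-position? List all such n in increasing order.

0, 1, 9, 10

Grundy values for subtraction set {2, 4, 5, 7}:
g(0) = mex{} = 0
g(1) = mex{} = 0
g(2) = mex{0} = 1
g(3) = mex{0} = 1
g(4) = mex{0,1} = 2
g(5) = mex{0,1} = 2
g(6) = mex{0,1,2} = 3
g(7) = mex{0,1,2} = 3
g(8) = mex{0,1,2,3} = 4
g(9) = mex{1,2,3} = 0
g(10) = mex{1,2,3,4} = 0
The P-positions (g = 0) in 0..10 are 0, 1, 9, 10.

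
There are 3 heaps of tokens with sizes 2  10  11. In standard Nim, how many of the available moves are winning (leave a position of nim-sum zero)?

Write each in binary and XOR column by column:
  0010  (2)
  1010  (10)
  1011  (11)
  ----
  0011  (3)
The overall nim-sum is X = 3. A heap of size p has a winning move iff p XOR X < p (reduce it to p XOR X).
  2: 2 XOR 3 = 1 < 2 — winning move (to 1).
  10: 10 XOR 3 = 9 < 10 — winning move (to 9).
  11: 11 XOR 3 = 8 < 11 — winning move (to 8).
That gives 3 winning moves.

3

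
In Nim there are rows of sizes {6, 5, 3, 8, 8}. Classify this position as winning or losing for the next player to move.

Losing position

Compute the nim-sum pairwise:
6 ^ 5 = 3
3 ^ 3 = 0
0 ^ 8 = 8
8 ^ 8 = 0
The nim-sum is 0, so this is a P-position: the player to move is in a losing position under optimal play.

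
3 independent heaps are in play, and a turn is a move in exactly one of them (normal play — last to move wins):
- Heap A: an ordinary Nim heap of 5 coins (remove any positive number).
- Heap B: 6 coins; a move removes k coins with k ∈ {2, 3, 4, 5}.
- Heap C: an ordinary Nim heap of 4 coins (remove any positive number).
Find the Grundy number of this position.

Heap A is a plain Nim heap of size 5, so its Grundy value is 5.
Grundy values for heap B (subtraction set {2, 3, 4, 5}):
g(0) = mex{} = 0
g(1) = mex{} = 0
g(2) = mex{0} = 1
g(3) = mex{0} = 1
g(4) = mex{0,1} = 2
g(5) = mex{0,1} = 2
g(6) = mex{0,1,2} = 3
So g(6) = 3.
Heap C is a plain Nim heap of size 4, so its Grundy value is 4.
The value of a disjunctive sum is the nim-sum of the parts.
Combined value = 5 ⊕ 3 ⊕ 4 = 2.

2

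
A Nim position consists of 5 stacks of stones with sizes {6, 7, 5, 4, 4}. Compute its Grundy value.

Compute the nim-sum pairwise:
6 XOR 7 = 1
1 XOR 5 = 4
4 XOR 4 = 0
0 XOR 4 = 4

4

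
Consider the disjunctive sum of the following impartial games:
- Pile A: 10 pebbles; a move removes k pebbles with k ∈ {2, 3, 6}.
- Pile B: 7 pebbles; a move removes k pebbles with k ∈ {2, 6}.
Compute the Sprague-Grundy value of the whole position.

Build the Grundy sequence for pile A with g(k) = mex{g(k−s) : s ∈ {2, 3, 6}, s ≤ k}:
k:     0  1  2  3  4  5  6  7  8  9 10
g(k):  0  0  1  1  2  0  3  1  2  0  0
So g(10) = 0.
Grundy values for pile B (subtraction set {2, 6}):
g(0) = mex{} = 0
g(1) = mex{} = 0
g(2) = mex{0} = 1
g(3) = mex{0} = 1
g(4) = mex{1} = 0
g(5) = mex{1} = 0
g(6) = mex{0} = 1
g(7) = mex{0} = 1
So g(7) = 1.
By the Sprague-Grundy theorem, the Grundy value of a sum of independent games is the XOR of the component values.
Combined value = 0 ⊕ 1 = 1.

1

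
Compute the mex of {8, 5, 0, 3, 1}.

The values 0, 1 are all present; 2 is the first non-negative integer missing from the set.

2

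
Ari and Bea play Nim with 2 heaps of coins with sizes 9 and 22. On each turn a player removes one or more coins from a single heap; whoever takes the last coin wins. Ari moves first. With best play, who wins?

Ari wins

Bitwise XOR of the heap sizes:
  01001  (9)
  10110  (22)
  -----
  11111  (31)
The nim-sum is 31 ≠ 0, so this is an N-position: the player to move can win; Ari has a winning move.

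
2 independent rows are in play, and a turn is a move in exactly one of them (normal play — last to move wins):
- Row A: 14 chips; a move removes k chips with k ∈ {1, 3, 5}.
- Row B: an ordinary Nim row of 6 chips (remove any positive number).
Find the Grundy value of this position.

6

For row A, compute g(0), g(1), … with moves {1, 3, 5}:
g(0) = mex{} = 0
g(1) = mex{0} = 1
g(2) = mex{1} = 0
g(3) = mex{0} = 1
g(4) = mex{1} = 0
g(5) = mex{0} = 1
g(6) = mex{1} = 0
g(7) = mex{0} = 1
g(8) = mex{1} = 0
g(9) = mex{0} = 1
g(10) = mex{1} = 0
g(11) = mex{0} = 1
g(12) = mex{1} = 0
g(13) = mex{0} = 1
g(14) = mex{1} = 0
So g(14) = 0.
Row B is a plain Nim row of size 6, so its Grundy value is 6.
The value of a disjunctive sum is the nim-sum of the parts.
Combined value = 0 XOR 6 = 6.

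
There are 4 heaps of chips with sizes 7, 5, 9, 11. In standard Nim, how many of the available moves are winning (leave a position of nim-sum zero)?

Bitwise XOR of the heap sizes:
  0111  (7)
  0101  (5)
  1001  (9)
  1011  (11)
  ----
  0000  (0)
The nim-sum is already 0, so every move leaves a nonzero nim-sum — there are no winning moves.

0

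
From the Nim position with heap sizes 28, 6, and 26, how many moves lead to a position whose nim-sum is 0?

0

Bitwise XOR of the heap sizes:
  11100  (28)
  00110  (6)
  11010  (26)
  -----
  00000  (0)
The nim-sum is already 0, so every move leaves a nonzero nim-sum — there are no winning moves.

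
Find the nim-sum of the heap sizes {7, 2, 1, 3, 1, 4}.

2

Compute the nim-sum pairwise:
7 ⊕ 2 = 5
5 ⊕ 1 = 4
4 ⊕ 3 = 7
7 ⊕ 1 = 6
6 ⊕ 4 = 2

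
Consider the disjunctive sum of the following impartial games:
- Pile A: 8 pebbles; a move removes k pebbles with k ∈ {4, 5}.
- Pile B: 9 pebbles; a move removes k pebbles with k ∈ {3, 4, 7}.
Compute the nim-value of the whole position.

For pile A, compute g(0), g(1), … with moves {4, 5}:
g(0) = mex{} = 0
g(1) = mex{} = 0
g(2) = mex{} = 0
g(3) = mex{} = 0
g(4) = mex{0} = 1
g(5) = mex{0} = 1
g(6) = mex{0} = 1
g(7) = mex{0} = 1
g(8) = mex{0,1} = 2
So g(8) = 2.
Build the Grundy sequence for pile B with g(k) = mex{g(k−s) : s ∈ {3, 4, 7}, s ≤ k}:
k:     0  1  2  3  4  5  6  7  8  9
g(k):  0  0  0  1  1  1  2  2  2  3
So g(9) = 3.
The value of a disjunctive sum is the nim-sum of the parts.
Combined value = 2 ⊕ 3 = 1.

1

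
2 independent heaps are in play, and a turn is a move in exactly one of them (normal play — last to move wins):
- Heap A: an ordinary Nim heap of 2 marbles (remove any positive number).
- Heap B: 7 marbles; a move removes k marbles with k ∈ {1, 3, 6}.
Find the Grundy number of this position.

1

Heap A is a plain Nim heap of size 2, so its Grundy value is 2.
For heap B, compute g(0), g(1), … with moves {1, 3, 6}:
k:     0  1  2  3  4  5  6  7
g(k):  0  1  0  1  0  1  2  3
So g(7) = 3.
The value of a disjunctive sum is the nim-sum of the parts.
Combined value = 2 ⊕ 3 = 1.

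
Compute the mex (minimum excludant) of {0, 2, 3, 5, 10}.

0 is in the set but 1 is not, so the mex is 1.

1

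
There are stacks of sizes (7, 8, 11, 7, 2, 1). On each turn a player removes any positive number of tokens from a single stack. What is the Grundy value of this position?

0

Nim-sum: 7 XOR 8 XOR 11 XOR 7 XOR 2 XOR 1 = 0.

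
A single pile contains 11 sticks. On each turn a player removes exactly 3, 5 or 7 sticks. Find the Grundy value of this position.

Compute g(0), g(1), … for moves {3, 5, 7}:
g(0) = mex{} = 0
g(1) = mex{} = 0
g(2) = mex{} = 0
g(3) = mex{0} = 1
g(4) = mex{0} = 1
g(5) = mex{0} = 1
g(6) = mex{0,1} = 2
g(7) = mex{0,1} = 2
g(8) = mex{0,1} = 2
g(9) = mex{0,1,2} = 3
g(10) = mex{1,2} = 0
g(11) = mex{1,2} = 0
So g(11) = 0.

0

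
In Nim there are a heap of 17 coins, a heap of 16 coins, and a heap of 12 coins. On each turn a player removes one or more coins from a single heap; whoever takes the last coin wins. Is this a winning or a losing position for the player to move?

Winning position

Bitwise XOR of the heap sizes:
  10001  (17)
  10000  (16)
  01100  (12)
  -----
  01101  (13)
The nim-sum is 13 ≠ 0, so this is an N-position: the player to move can win.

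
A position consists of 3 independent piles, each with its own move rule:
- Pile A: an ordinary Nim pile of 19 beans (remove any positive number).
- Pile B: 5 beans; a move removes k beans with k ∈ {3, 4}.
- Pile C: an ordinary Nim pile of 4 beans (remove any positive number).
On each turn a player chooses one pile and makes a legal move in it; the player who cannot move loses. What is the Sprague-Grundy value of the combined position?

22

Pile A is a plain Nim pile of size 19, so its Grundy value is 19.
For pile B, compute g(0), g(1), … with moves {3, 4}:
k:     0  1  2  3  4  5
g(k):  0  0  0  1  1  1
So g(5) = 1.
Pile C is a plain Nim pile of size 4, so its Grundy value is 4.
By the Sprague-Grundy theorem, the Grundy value of a sum of independent games is the XOR of the component values.
Combined value = 19 ⊕ 1 ⊕ 4 = 22.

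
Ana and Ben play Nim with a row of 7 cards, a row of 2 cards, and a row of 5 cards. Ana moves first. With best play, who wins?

Nim-sum: 7 ⊕ 2 ⊕ 5 = 0.
The nim-sum is 0, so this is a P-position: the player to move is in a losing position under optimal play; Ana is about to move from it and so loses — Ben wins.

Ben wins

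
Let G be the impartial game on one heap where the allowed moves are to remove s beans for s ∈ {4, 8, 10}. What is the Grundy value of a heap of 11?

Grundy values for subtraction set {4, 8, 10}:
g(0) = mex{} = 0
g(1) = mex{} = 0
g(2) = mex{} = 0
g(3) = mex{} = 0
g(4) = mex{0} = 1
g(5) = mex{0} = 1
g(6) = mex{0} = 1
g(7) = mex{0} = 1
g(8) = mex{0,1} = 2
g(9) = mex{0,1} = 2
g(10) = mex{0,1} = 2
g(11) = mex{0,1} = 2
So g(11) = 2.

2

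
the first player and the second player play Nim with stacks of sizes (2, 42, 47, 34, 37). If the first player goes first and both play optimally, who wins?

the second player wins

Compute the nim-sum pairwise:
2 ⊕ 42 = 40
40 ⊕ 47 = 7
7 ⊕ 34 = 37
37 ⊕ 37 = 0
The nim-sum is 0, so this is a P-position: the player to move is in a losing position under optimal play; the first player is about to move from it and so loses — the second player wins.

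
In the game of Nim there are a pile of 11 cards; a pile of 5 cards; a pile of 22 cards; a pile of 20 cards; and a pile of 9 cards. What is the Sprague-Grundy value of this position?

5

Compute the nim-sum pairwise:
11 ⊕ 5 = 14
14 ⊕ 22 = 24
24 ⊕ 20 = 12
12 ⊕ 9 = 5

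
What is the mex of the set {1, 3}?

0 is not in the set, so the mex is 0.

0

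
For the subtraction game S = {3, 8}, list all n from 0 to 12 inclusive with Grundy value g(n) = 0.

Compute g(0), g(1), … for moves {3, 8}:
k:     0  1  2  3  4  5  6  7  8  9 10 11 12
g(k):  0  0  0  1  1  1  0  0  2  1  1  0  0
The P-positions (g = 0) in 0..12 are 0, 1, 2, 6, 7, 11, 12.

0, 1, 2, 6, 7, 11, 12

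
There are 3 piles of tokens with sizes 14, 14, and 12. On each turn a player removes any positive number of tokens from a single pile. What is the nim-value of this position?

12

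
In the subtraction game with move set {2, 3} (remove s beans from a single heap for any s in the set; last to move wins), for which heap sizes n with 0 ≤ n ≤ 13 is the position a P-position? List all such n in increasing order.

0, 1, 5, 6, 10, 11

Grundy values for subtraction set {2, 3}:
k:     0  1  2  3  4  5  6  7  8  9 10 11 12 13
g(k):  0  0  1  1  2  0  0  1  1  2  0  0  1  1
The P-positions (g = 0) in 0..13 are 0, 1, 5, 6, 10, 11.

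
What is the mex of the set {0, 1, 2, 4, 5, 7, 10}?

The values 0, 1, 2 are all present; 3 is the first non-negative integer missing from the set.

3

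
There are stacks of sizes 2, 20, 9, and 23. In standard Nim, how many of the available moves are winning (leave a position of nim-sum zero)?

1

Write each in binary and XOR column by column:
  00010  (2)
  10100  (20)
  01001  (9)
  10111  (23)
  -----
  01000  (8)
The overall nim-sum is X = 8. A stack of size p has a winning move iff p XOR X < p (reduce it to p XOR X).
  2: 2 XOR 8 = 10 ≥ 2 — no move.
  20: 20 XOR 8 = 28 ≥ 20 — no move.
  9: 9 XOR 8 = 1 < 9 — winning move (to 1).
  23: 23 XOR 8 = 31 ≥ 23 — no move.
That gives 1 winning move.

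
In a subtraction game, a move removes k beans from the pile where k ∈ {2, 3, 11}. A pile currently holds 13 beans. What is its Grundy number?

2

Compute g(0), g(1), … for moves {2, 3, 11}:
g(0) = mex{} = 0
g(1) = mex{} = 0
g(2) = mex{0} = 1
g(3) = mex{0} = 1
g(4) = mex{0,1} = 2
g(5) = mex{1} = 0
g(6) = mex{1,2} = 0
g(7) = mex{0,2} = 1
g(8) = mex{0} = 1
g(9) = mex{0,1} = 2
g(10) = mex{1} = 0
g(11) = mex{0,1,2} = 3
g(12) = mex{0,2} = 1
g(13) = mex{0,1,3} = 2
So g(13) = 2.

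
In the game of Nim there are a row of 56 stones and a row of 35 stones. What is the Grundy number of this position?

Bitwise XOR of the heap sizes:
  111000  (56)
  100011  (35)
  ------
  011011  (27)

27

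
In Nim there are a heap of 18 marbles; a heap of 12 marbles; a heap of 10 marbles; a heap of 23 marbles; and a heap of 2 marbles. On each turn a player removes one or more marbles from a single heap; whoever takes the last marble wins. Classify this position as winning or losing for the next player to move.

Winning position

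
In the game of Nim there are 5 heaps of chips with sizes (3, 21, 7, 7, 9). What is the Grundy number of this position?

31

Write each in binary and XOR column by column:
  00011  (3)
  10101  (21)
  00111  (7)
  00111  (7)
  01001  (9)
  -----
  11111  (31)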